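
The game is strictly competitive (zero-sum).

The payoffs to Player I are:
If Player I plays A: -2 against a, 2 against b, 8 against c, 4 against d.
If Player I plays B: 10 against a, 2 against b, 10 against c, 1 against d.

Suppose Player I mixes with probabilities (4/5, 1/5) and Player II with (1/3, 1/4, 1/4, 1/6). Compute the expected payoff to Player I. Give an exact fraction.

33/10

Against (1/3, 1/4, 1/4, 1/6), each row's expected payoff is A: 5/2; B: 13/2.
Taking the (4/5, 1/5)-weighted average: (4/5)·(5/2) + (1/5)·(13/2) = 33/10.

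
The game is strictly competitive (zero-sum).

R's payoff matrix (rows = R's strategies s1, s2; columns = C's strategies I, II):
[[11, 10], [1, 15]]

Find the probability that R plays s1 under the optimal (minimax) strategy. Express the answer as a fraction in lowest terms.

14/15

Row minima are 10 and 1, so R's maximin is 10; column maxima are 11 and 15, so C's minimax is 11. These differ, so the equilibrium is in mixed strategies.
Let R play s1 with probability p. C is indifferent when 11p + (1−p) = 10p + 15(1−p), giving p = 14/15.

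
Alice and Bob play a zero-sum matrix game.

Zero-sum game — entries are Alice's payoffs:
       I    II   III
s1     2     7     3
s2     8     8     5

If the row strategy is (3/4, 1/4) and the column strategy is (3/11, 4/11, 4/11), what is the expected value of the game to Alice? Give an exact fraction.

Against (3/11, 4/11, 4/11), each row's expected payoff is s1: 46/11; s2: 76/11.
Taking the (3/4, 1/4)-weighted average: (3/4)·(46/11) + (1/4)·(76/11) = 107/22.

107/22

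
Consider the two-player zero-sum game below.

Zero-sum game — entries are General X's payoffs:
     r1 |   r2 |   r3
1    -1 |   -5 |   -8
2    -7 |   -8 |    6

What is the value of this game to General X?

-94/17

Column r1 is strictly dominated by r2 for General Y (it gives General X more in every row).
The remaining 2×2 game on (1, 2) × (r2, r3) has no saddle point. Let General X play 1 with probability p; indifference gives −5p − 8(1−p) = −8p + 6(1−p), so p = 14/17.
Similarly General Y's optimal q on r2 is 14/17, and the value is -5·(14/17) + (-8)·(3/17) = -94/17.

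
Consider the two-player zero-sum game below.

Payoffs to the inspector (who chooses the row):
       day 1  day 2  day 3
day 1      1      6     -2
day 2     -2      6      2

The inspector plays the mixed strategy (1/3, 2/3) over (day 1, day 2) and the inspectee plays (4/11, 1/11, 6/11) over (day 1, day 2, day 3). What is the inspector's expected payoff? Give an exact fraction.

6/11

Against (4/11, 1/11, 6/11), each row's expected payoff is day 1: -2/11; day 2: 10/11.
Taking the (1/3, 2/3)-weighted average: (1/3)·(-2/11) + (2/3)·(10/11) = 6/11.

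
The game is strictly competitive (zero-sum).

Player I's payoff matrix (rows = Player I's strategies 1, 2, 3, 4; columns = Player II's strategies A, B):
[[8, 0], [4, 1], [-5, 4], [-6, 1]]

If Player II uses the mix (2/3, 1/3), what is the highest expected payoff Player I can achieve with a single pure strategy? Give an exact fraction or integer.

16/3

1: (8)·(2/3) + (0)·(1/3) = 16/3.
2: (4)·(2/3) + (1)·(1/3) = 3.
3: (-5)·(2/3) + (4)·(1/3) = -2.
4: (-6)·(2/3) + (1)·(1/3) = -11/3.
The best pure response is 1 with expected payoff 16/3.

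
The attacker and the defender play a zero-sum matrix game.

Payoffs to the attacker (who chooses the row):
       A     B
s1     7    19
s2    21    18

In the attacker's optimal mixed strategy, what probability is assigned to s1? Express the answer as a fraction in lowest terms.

1/5

Row minima are 7 and 18, so the attacker's maximin is 18; column maxima are 21 and 19, so the defender's minimax is 19. These differ, so the equilibrium is in mixed strategies.
Let the attacker play s1 with probability p. The defender is indifferent when 7p + 21(1−p) = 19p + 18(1−p), giving p = 1/5.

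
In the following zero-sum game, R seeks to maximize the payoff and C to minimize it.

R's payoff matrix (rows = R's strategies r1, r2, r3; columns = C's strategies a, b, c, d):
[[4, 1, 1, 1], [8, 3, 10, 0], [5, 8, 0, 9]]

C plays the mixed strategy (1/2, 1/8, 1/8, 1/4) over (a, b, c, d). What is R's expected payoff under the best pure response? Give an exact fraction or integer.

23/4

r1: (4)·(1/2) + (1)·(1/8) + (1)·(1/8) + (1)·(1/4) = 5/2.
r2: (8)·(1/2) + (3)·(1/8) + (10)·(1/8) + (0)·(1/4) = 45/8.
r3: (5)·(1/2) + (8)·(1/8) + (0)·(1/8) + (9)·(1/4) = 23/4.
The best pure response is r3 with expected payoff 23/4.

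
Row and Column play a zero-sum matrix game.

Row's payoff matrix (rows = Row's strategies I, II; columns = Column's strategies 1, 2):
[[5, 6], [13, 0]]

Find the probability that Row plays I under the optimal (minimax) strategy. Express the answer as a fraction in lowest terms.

Row minima are 5 and 0, so Row's maximin is 5; column maxima are 13 and 6, so Column's minimax is 6. These differ, so the equilibrium is in mixed strategies.
Let Row play I with probability p. Column is indifferent when 5p + 13(1−p) = 6p, giving p = 13/14.

13/14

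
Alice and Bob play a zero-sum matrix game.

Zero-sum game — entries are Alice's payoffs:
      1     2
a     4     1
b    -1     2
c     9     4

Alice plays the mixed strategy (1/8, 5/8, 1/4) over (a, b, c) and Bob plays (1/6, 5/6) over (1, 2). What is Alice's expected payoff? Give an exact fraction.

7/3

Against (1/6, 5/6), each row's expected payoff is a: 3/2; b: 3/2; c: 29/6.
Taking the (1/8, 5/8, 1/4)-weighted average: (1/8)·(3/2) + (5/8)·(3/2) + (1/4)·(29/6) = 7/3.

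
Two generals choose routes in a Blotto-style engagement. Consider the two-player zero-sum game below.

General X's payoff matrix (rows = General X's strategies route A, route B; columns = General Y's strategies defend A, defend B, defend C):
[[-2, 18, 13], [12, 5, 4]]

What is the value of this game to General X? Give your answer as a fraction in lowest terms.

Column defend B is strictly dominated by defend C for General Y (it gives General X more in every row).
The remaining 2×2 game on (route A, route B) × (defend A, defend C) has no saddle point. Let General X play route A with probability p; indifference gives −2p + 12(1−p) = 13p + 4(1−p), so p = 8/23.
Similarly General Y's optimal q on defend A is 9/23, and the value is -2·(9/23) + (13)·(14/23) = 164/23.

164/23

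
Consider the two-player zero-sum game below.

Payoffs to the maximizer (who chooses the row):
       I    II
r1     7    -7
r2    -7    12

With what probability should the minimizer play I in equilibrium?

19/33

Row minima are -7 and -7, so the maximizer's maximin is -7; column maxima are 7 and 12, so the minimizer's minimax is 7. These differ, so the equilibrium is in mixed strategies.
Let the minimizer play I with probability q. The maximizer is indifferent when 7q − 7(1−q) = −7q + 12(1−q), giving q = 19/33.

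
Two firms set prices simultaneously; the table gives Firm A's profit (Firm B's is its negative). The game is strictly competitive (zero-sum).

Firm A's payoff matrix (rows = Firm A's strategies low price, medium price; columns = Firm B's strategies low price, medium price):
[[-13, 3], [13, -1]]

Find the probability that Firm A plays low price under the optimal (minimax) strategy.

Row minima are -13 and -1, so Firm A's maximin is -1; column maxima are 13 and 3, so Firm B's minimax is 3. These differ, so the equilibrium is in mixed strategies.
Let Firm A play low price with probability p. Firm B is indifferent when −13p + 13(1−p) = 3p − (1−p), giving p = 7/15.

7/15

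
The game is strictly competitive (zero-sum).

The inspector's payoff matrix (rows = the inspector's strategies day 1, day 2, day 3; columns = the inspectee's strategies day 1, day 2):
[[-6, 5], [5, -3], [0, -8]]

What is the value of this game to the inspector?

Row day 3 is strictly dominated by row day 2, so the inspector never plays it.
The remaining 2×2 game on (day 1, day 2) × (day 1, day 2) has no saddle point. Let the inspector play day 1 with probability p; indifference gives −6p + 5(1−p) = 5p − 3(1−p), so p = 8/19.
Similarly the inspectee's optimal q on day 1 is 8/19, and the value is -6·(8/19) + (5)·(11/19) = 7/19.

7/19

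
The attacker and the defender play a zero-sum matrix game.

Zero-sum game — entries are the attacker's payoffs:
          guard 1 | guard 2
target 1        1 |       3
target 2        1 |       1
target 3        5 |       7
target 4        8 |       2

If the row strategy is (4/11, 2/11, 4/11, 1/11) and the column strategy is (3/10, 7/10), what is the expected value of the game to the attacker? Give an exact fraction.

41/11

Against (3/10, 7/10), each row's expected payoff is target 1: 12/5; target 2: 1; target 3: 32/5; target 4: 19/5.
Taking the (4/11, 2/11, 4/11, 1/11)-weighted average: (4/11)·(12/5) + (2/11)·(1) + (4/11)·(32/5) + (1/11)·(19/5) = 41/11.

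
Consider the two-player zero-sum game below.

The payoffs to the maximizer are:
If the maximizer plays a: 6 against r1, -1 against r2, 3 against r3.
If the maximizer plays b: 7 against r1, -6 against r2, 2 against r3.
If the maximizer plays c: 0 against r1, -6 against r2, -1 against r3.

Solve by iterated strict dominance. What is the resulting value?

Column r3 is strictly dominated by r2 for the minimizer (-1<3, -6<2, -6<-1); eliminate r3.
Column r1 is strictly dominated by r2 for the minimizer (-1<6, -6<7, -6<0); eliminate r1.
Row c is strictly dominated by row a (-1>-6); eliminate c.
Row b is strictly dominated by row a (-1>-6); eliminate b.
Only (a, r2) remains, with payoff -1.

-1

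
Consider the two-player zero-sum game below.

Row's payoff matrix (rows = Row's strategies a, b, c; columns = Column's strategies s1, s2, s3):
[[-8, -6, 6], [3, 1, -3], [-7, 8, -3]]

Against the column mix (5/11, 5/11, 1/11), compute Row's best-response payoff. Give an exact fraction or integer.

a: (-8)·(5/11) + (-6)·(5/11) + (6)·(1/11) = -64/11.
b: (3)·(5/11) + (1)·(5/11) + (-3)·(1/11) = 17/11.
c: (-7)·(5/11) + (8)·(5/11) + (-3)·(1/11) = 2/11.
The best pure response is b with expected payoff 17/11.

17/11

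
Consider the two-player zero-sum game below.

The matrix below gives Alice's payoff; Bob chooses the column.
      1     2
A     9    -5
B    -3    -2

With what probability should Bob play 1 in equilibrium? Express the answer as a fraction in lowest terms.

Row minima are -5 and -3, so Alice's maximin is -3; column maxima are 9 and -2, so Bob's minimax is -2. These differ, so the equilibrium is in mixed strategies.
Let Bob play 1 with probability q. Alice is indifferent when 9q − 5(1−q) = −3q − 2(1−q), giving q = 1/5.

1/5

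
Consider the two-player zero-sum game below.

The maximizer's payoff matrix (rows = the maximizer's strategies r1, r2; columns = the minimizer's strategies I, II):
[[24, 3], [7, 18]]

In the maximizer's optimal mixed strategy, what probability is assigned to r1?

Row minima are 3 and 7, so the maximizer's maximin is 7; column maxima are 24 and 18, so the minimizer's minimax is 18. These differ, so the equilibrium is in mixed strategies.
Let the maximizer play r1 with probability p. The minimizer is indifferent when 24p + 7(1−p) = 3p + 18(1−p), giving p = 11/32.

11/32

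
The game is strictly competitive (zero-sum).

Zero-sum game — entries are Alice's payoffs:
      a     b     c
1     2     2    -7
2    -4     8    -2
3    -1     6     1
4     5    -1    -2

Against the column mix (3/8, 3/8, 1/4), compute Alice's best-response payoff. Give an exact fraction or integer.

17/8

1: (2)·(3/8) + (2)·(3/8) + (-7)·(1/4) = -1/4.
2: (-4)·(3/8) + (8)·(3/8) + (-2)·(1/4) = 1.
3: (-1)·(3/8) + (6)·(3/8) + (1)·(1/4) = 17/8.
4: (5)·(3/8) + (-1)·(3/8) + (-2)·(1/4) = 1.
The best pure response is 3 with expected payoff 17/8.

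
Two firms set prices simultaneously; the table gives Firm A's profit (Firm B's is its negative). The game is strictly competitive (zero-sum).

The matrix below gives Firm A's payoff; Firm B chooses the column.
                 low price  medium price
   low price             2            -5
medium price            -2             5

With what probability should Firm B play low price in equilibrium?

5/7

Row minima are -5 and -2, so Firm A's maximin is -2; column maxima are 2 and 5, so Firm B's minimax is 2. These differ, so the equilibrium is in mixed strategies.
Let Firm B play low price with probability q. Firm A is indifferent when 2q − 5(1−q) = −2q + 5(1−q), giving q = 5/7.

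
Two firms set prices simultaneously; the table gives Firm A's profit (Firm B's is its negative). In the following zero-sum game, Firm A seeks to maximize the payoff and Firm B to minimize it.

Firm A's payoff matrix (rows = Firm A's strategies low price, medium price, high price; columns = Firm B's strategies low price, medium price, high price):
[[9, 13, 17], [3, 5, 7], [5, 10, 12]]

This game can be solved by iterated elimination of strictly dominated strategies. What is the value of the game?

Row medium price is strictly dominated by row low price (9>3, 13>5, 17>7); eliminate medium price.
Column high price is strictly dominated by low price for Firm B (9<17, 5<12); eliminate high price.
Column medium price is strictly dominated by low price for Firm B (9<13, 5<10); eliminate medium price.
Row high price is strictly dominated by row low price (9>5); eliminate high price.
Only (low price, low price) remains, with payoff 9.

9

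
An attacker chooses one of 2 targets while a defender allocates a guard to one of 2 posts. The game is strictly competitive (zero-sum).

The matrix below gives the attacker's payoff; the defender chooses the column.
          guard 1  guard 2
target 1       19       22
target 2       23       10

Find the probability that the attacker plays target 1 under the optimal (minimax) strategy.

Row minima are 19 and 10, so the attacker's maximin is 19; column maxima are 23 and 22, so the defender's minimax is 22. These differ, so the equilibrium is in mixed strategies.
Let the attacker play target 1 with probability p. The defender is indifferent when 19p + 23(1−p) = 22p + 10(1−p), giving p = 13/16.

13/16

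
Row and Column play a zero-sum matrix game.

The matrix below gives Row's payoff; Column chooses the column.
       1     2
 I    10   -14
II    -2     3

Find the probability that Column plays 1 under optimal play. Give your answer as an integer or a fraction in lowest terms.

Row minima are -14 and -2, so Row's maximin is -2; column maxima are 10 and 3, so Column's minimax is 3. These differ, so the equilibrium is in mixed strategies.
Let Column play 1 with probability q. Row is indifferent when 10q − 14(1−q) = −2q + 3(1−q), giving q = 17/29.

17/29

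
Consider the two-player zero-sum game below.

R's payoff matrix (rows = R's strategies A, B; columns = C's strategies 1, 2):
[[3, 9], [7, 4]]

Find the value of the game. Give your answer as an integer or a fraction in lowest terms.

Row minima are 3 and 4, so R's maximin is 4; column maxima are 7 and 9, so C's minimax is 7. These differ, so the equilibrium is in mixed strategies.
Let R play A with probability p. C is indifferent when 3p + 7(1−p) = 9p + 4(1−p), giving p = 1/3.
Let C play 1 with probability q. R is indifferent when 3q + 9(1−q) = 7q + 4(1−q), giving q = 5/9.
The value is 3·(5/9) + (9)·(4/9) = 17/3.

17/3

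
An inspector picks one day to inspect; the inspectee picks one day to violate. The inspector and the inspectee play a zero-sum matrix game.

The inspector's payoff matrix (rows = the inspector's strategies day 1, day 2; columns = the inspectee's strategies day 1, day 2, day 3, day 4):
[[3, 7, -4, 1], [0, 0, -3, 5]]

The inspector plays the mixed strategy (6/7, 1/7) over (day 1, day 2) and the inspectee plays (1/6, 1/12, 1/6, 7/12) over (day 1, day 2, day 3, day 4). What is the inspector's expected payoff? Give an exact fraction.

Against (1/6, 1/12, 1/6, 7/12), each row's expected payoff is day 1: 1; day 2: 29/12.
Taking the (6/7, 1/7)-weighted average: (6/7)·(1) + (1/7)·(29/12) = 101/84.

101/84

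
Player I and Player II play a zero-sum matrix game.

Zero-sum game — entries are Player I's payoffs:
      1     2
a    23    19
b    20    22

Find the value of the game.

21

Row minima are 19 and 20, so Player I's maximin is 20; column maxima are 23 and 22, so Player II's minimax is 22. These differ, so the equilibrium is in mixed strategies.
Let Player I play a with probability p. Player II is indifferent when 23p + 20(1−p) = 19p + 22(1−p), giving p = 1/3.
Let Player II play 1 with probability q. Player I is indifferent when 23q + 19(1−q) = 20q + 22(1−q), giving q = 1/2.
The value is 23·(1/2) + (19)·(1/2) = 21.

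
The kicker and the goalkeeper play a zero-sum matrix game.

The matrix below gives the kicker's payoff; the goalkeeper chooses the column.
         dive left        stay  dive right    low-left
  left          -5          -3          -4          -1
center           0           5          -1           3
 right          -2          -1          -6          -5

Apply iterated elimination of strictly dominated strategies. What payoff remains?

-1

Column stay is strictly dominated by dive left for the goalkeeper (-5<-3, 0<5, -2<-1); eliminate stay.
Column low-left is strictly dominated by dive right for the goalkeeper (-4<-1, -1<3, -6<-5); eliminate low-left.
Row left is strictly dominated by row center (0>-5, -1>-4); eliminate left.
Row right is strictly dominated by row center (0>-2, -1>-6); eliminate right.
Column dive left is strictly dominated by dive right for the goalkeeper (-1<0); eliminate dive left.
Only (center, dive right) remains, with payoff -1.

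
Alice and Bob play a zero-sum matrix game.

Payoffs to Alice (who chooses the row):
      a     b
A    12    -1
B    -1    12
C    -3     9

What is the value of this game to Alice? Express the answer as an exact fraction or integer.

Row C is strictly dominated by row B, so Alice never plays it.
The remaining 2×2 game on (A, B) × (a, b) has no saddle point. Let Alice play A with probability p; indifference gives 12p − (1−p) = −p + 12(1−p), so p = 1/2.
Similarly Bob's optimal q on a is 1/2, and the value is 12·(1/2) + (-1)·(1/2) = 11/2.

11/2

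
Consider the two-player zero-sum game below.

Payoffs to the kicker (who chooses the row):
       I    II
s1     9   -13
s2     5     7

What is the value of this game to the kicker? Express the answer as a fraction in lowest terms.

Row minima are -13 and 5, so the kicker's maximin is 5; column maxima are 9 and 7, so the goalkeeper's minimax is 7. These differ, so the equilibrium is in mixed strategies.
Let the kicker play s1 with probability p. The goalkeeper is indifferent when 9p + 5(1−p) = −13p + 7(1−p), giving p = 1/12.
Let the goalkeeper play I with probability q. The kicker is indifferent when 9q − 13(1−q) = 5q + 7(1−q), giving q = 5/6.
The value is 9·(5/6) + (-13)·(1/6) = 16/3.

16/3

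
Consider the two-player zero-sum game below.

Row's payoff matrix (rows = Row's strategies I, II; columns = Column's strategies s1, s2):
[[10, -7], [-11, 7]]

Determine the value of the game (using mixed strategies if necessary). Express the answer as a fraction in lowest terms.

-1/5

Row minima are -7 and -11, so Row's maximin is -7; column maxima are 10 and 7, so Column's minimax is 7. These differ, so the equilibrium is in mixed strategies.
Let Row play I with probability p. Column is indifferent when 10p − 11(1−p) = −7p + 7(1−p), giving p = 18/35.
Let Column play s1 with probability q. Row is indifferent when 10q − 7(1−q) = −11q + 7(1−q), giving q = 2/5.
The value is 10·(2/5) + (-7)·(3/5) = -1/5.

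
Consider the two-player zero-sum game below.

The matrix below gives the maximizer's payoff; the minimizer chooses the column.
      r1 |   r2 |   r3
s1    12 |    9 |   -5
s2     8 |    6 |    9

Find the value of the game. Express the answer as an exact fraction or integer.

Column r1 is strictly dominated by r2 for the minimizer (it gives the maximizer more in every row).
The remaining 2×2 game on (s1, s2) × (r2, r3) has no saddle point. Let the maximizer play s1 with probability p; indifference gives 9p + 6(1−p) = −5p + 9(1−p), so p = 3/17.
Similarly the minimizer's optimal q on r2 is 14/17, and the value is 9·(14/17) + (-5)·(3/17) = 111/17.

111/17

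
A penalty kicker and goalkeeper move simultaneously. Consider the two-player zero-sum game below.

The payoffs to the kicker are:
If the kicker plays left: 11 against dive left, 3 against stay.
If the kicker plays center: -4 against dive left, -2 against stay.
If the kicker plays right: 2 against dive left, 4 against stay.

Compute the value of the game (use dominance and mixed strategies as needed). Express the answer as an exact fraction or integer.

19/5

Row center is strictly dominated by row right, so the kicker never plays it.
The remaining 2×2 game on (left, right) × (dive left, stay) has no saddle point. Let the kicker play left with probability p; indifference gives 11p + 2(1−p) = 3p + 4(1−p), so p = 1/5.
Similarly the goalkeeper's optimal q on dive left is 1/10, and the value is 11·(1/10) + (3)·(9/10) = 19/5.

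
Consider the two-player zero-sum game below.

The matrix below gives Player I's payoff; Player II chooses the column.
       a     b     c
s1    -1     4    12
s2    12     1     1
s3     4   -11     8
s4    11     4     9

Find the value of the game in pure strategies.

4

Row minima: -1, 1, -11, 4 → Player I's maximin is 4.
Column maxima: 12, 4, 12 → Player II's minimax is 4.
They coincide at (s4, b), so the value is 4.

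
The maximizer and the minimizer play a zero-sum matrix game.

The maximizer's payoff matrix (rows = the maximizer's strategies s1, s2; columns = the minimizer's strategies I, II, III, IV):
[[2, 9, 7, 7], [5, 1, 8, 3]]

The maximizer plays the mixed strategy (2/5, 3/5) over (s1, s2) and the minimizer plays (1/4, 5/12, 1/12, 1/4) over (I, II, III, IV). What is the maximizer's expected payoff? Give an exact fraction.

Against (1/4, 5/12, 1/12, 1/4), each row's expected payoff is s1: 79/12; s2: 37/12.
Taking the (2/5, 3/5)-weighted average: (2/5)·(79/12) + (3/5)·(37/12) = 269/60.

269/60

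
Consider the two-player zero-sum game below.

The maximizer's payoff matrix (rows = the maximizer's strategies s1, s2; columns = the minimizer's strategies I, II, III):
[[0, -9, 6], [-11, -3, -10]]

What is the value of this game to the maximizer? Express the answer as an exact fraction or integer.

Column III is strictly dominated by I for the minimizer (it gives the maximizer more in every row).
The remaining 2×2 game on (s1, s2) × (I, II) has no saddle point. Let the maximizer play s1 with probability p; indifference gives −11(1−p) = −9p − 3(1−p), so p = 8/17.
Similarly the minimizer's optimal q on I is 6/17, and the value is 0·(6/17) + (-9)·(11/17) = -99/17.

-99/17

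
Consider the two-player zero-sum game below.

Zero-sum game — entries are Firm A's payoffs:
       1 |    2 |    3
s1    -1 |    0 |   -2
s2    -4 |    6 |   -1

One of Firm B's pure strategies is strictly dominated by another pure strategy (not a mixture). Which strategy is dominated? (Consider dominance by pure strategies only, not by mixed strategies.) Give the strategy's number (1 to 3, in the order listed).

Firm B prefers columns that give Firm A less. Compare 2 with 1: -1 < 0, -4 < 6.
So 1 strictly dominates 2 for Firm B; 2 is strictly dominated.

2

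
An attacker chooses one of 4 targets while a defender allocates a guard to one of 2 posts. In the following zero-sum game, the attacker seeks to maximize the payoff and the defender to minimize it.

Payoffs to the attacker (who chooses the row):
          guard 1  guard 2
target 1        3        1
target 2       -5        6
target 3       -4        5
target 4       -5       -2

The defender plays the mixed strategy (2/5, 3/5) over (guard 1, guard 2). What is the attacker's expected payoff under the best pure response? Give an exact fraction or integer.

9/5

target 1: (3)·(2/5) + (1)·(3/5) = 9/5.
target 2: (-5)·(2/5) + (6)·(3/5) = 8/5.
target 3: (-4)·(2/5) + (5)·(3/5) = 7/5.
target 4: (-5)·(2/5) + (-2)·(3/5) = -16/5.
The best pure response is target 1 with expected payoff 9/5.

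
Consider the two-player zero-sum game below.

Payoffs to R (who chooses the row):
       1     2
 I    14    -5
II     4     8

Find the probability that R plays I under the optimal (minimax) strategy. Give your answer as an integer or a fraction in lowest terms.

4/23

Row minima are -5 and 4, so R's maximin is 4; column maxima are 14 and 8, so C's minimax is 8. These differ, so the equilibrium is in mixed strategies.
Let R play I with probability p. C is indifferent when 14p + 4(1−p) = −5p + 8(1−p), giving p = 4/23.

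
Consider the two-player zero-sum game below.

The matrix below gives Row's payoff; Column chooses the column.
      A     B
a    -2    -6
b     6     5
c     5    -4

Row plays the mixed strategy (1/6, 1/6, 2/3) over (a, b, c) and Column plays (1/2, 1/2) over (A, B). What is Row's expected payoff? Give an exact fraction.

Against (1/2, 1/2), each row's expected payoff is a: -4; b: 11/2; c: 1/2.
Taking the (1/6, 1/6, 2/3)-weighted average: (1/6)·(-4) + (1/6)·(11/2) + (2/3)·(1/2) = 7/12.

7/12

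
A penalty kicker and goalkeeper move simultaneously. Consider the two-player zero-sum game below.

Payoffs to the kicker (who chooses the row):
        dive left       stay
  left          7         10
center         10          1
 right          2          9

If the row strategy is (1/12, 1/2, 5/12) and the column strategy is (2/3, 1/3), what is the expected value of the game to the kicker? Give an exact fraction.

215/36

Against (2/3, 1/3), each row's expected payoff is left: 8; center: 7; right: 13/3.
Taking the (1/12, 1/2, 5/12)-weighted average: (1/12)·(8) + (1/2)·(7) + (5/12)·(13/3) = 215/36.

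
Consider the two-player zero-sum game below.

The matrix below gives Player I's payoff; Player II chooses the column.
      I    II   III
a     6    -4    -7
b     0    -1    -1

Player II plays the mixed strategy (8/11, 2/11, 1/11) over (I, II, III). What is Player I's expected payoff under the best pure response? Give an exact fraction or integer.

a: (6)·(8/11) + (-4)·(2/11) + (-7)·(1/11) = 3.
b: (0)·(8/11) + (-1)·(2/11) + (-1)·(1/11) = -3/11.
The best pure response is a with expected payoff 3.

3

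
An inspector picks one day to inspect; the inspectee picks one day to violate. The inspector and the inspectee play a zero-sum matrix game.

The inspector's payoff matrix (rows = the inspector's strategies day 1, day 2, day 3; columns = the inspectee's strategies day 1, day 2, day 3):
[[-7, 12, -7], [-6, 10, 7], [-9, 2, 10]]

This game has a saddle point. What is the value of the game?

-6

Row minima: -7, -6, -9 → the inspector's maximin is -6.
Column maxima: -6, 12, 10 → the inspectee's minimax is -6.
They coincide at (day 2, day 1), so the value is -6.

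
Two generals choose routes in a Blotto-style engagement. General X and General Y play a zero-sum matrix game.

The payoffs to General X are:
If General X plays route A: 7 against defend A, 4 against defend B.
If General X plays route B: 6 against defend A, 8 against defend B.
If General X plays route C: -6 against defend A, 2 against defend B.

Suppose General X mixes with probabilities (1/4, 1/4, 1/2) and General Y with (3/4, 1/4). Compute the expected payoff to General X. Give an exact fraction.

19/16

Against (3/4, 1/4), each row's expected payoff is route A: 25/4; route B: 13/2; route C: -4.
Taking the (1/4, 1/4, 1/2)-weighted average: (1/4)·(25/4) + (1/4)·(13/2) + (1/2)·(-4) = 19/16.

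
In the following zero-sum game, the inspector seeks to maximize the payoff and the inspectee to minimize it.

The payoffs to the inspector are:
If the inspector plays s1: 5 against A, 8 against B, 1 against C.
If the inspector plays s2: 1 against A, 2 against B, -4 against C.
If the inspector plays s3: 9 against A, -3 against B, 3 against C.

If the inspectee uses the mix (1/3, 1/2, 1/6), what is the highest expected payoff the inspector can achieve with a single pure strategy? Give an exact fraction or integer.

s1: (5)·(1/3) + (8)·(1/2) + (1)·(1/6) = 35/6.
s2: (1)·(1/3) + (2)·(1/2) + (-4)·(1/6) = 2/3.
s3: (9)·(1/3) + (-3)·(1/2) + (3)·(1/6) = 2.
The best pure response is s1 with expected payoff 35/6.

35/6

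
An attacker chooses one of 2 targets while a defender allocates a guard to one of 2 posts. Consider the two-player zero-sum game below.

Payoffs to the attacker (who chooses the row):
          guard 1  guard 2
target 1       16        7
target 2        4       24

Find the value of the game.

Row minima are 7 and 4, so the attacker's maximin is 7; column maxima are 16 and 24, so the defender's minimax is 16. These differ, so the equilibrium is in mixed strategies.
Let the attacker play target 1 with probability p. The defender is indifferent when 16p + 4(1−p) = 7p + 24(1−p), giving p = 20/29.
Let the defender play guard 1 with probability q. The attacker is indifferent when 16q + 7(1−q) = 4q + 24(1−q), giving q = 17/29.
The value is 16·(17/29) + (7)·(12/29) = 356/29.

356/29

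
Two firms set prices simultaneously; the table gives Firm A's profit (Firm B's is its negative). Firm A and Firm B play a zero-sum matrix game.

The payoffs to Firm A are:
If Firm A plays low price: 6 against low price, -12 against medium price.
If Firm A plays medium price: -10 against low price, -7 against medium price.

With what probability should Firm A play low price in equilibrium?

Row minima are -12 and -10, so Firm A's maximin is -10; column maxima are 6 and -7, so Firm B's minimax is -7. These differ, so the equilibrium is in mixed strategies.
Let Firm A play low price with probability p. Firm B is indifferent when 6p − 10(1−p) = −12p − 7(1−p), giving p = 1/7.

1/7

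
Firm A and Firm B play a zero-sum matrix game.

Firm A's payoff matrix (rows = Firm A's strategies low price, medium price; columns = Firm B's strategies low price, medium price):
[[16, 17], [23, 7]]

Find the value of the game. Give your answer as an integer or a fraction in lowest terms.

Row minima are 16 and 7, so Firm A's maximin is 16; column maxima are 23 and 17, so Firm B's minimax is 17. These differ, so the equilibrium is in mixed strategies.
Let Firm A play low price with probability p. Firm B is indifferent when 16p + 23(1−p) = 17p + 7(1−p), giving p = 16/17.
Let Firm B play low price with probability q. Firm A is indifferent when 16q + 17(1−q) = 23q + 7(1−q), giving q = 10/17.
The value is 16·(10/17) + (17)·(7/17) = 279/17.

279/17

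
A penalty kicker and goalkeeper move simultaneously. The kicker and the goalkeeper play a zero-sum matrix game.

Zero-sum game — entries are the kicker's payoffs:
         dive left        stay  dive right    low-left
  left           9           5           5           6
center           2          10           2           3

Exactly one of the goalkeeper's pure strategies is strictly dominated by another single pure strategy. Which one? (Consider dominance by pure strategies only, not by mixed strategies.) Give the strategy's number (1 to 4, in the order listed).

4

The goalkeeper prefers columns that give the kicker less. Compare low-left with dive right: 5 < 6, 2 < 3.
So dive right strictly dominates low-left for the goalkeeper; low-left is strictly dominated.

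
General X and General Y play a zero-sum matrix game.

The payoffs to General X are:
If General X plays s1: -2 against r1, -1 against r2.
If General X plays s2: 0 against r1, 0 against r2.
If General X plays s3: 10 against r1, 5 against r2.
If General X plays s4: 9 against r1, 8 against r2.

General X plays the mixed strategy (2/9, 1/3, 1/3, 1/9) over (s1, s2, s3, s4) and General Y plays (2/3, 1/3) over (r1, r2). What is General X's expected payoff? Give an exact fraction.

Against (2/3, 1/3), each row's expected payoff is s1: -5/3; s2: 0; s3: 25/3; s4: 26/3.
Taking the (2/9, 1/3, 1/3, 1/9)-weighted average: (2/9)·(-5/3) + (1/3)·(0) + (1/3)·(25/3) + (1/9)·(26/3) = 91/27.

91/27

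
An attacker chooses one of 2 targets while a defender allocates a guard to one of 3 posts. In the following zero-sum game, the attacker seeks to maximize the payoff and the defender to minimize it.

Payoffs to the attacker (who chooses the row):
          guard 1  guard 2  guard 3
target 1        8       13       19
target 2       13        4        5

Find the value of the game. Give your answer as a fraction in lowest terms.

137/14

Column guard 3 is strictly dominated by guard 2 for the defender (it gives the attacker more in every row).
The remaining 2×2 game on (target 1, target 2) × (guard 1, guard 2) has no saddle point. Let the attacker play target 1 with probability p; indifference gives 8p + 13(1−p) = 13p + 4(1−p), so p = 9/14.
Similarly the defender's optimal q on guard 1 is 9/14, and the value is 8·(9/14) + (13)·(5/14) = 137/14.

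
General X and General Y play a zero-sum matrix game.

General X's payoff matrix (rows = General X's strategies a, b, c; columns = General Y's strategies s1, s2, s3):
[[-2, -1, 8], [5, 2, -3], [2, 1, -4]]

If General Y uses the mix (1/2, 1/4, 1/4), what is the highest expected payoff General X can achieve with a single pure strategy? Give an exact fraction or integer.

a: (-2)·(1/2) + (-1)·(1/4) + (8)·(1/4) = 3/4.
b: (5)·(1/2) + (2)·(1/4) + (-3)·(1/4) = 9/4.
c: (2)·(1/2) + (1)·(1/4) + (-4)·(1/4) = 1/4.
The best pure response is b with expected payoff 9/4.

9/4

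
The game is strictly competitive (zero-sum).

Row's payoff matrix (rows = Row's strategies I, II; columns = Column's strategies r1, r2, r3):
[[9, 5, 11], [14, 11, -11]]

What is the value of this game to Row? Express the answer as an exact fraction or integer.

44/7

Column r1 is strictly dominated by r2 for Column (it gives Row more in every row).
The remaining 2×2 game on (I, II) × (r2, r3) has no saddle point. Let Row play I with probability p; indifference gives 5p + 11(1−p) = 11p − 11(1−p), so p = 11/14.
Similarly Column's optimal q on r2 is 11/14, and the value is 5·(11/14) + (11)·(3/14) = 44/7.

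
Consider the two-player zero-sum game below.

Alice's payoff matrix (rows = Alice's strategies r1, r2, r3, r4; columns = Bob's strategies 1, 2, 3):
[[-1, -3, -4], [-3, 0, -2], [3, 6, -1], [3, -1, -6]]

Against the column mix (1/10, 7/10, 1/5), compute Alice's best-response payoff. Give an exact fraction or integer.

43/10

r1: (-1)·(1/10) + (-3)·(7/10) + (-4)·(1/5) = -3.
r2: (-3)·(1/10) + (0)·(7/10) + (-2)·(1/5) = -7/10.
r3: (3)·(1/10) + (6)·(7/10) + (-1)·(1/5) = 43/10.
r4: (3)·(1/10) + (-1)·(7/10) + (-6)·(1/5) = -8/5.
The best pure response is r3 with expected payoff 43/10.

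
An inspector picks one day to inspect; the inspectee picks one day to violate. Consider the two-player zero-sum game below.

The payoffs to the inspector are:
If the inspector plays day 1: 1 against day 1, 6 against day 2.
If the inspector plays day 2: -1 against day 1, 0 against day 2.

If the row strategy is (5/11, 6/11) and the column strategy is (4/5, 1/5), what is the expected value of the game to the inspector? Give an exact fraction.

26/55

Against (4/5, 1/5), each row's expected payoff is day 1: 2; day 2: -4/5.
Taking the (5/11, 6/11)-weighted average: (5/11)·(2) + (6/11)·(-4/5) = 26/55.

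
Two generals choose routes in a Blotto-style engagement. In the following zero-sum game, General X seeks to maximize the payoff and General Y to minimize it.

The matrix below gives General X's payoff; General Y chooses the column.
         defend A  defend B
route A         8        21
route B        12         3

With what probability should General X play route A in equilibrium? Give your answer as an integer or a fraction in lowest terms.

9/22

Row minima are 8 and 3, so General X's maximin is 8; column maxima are 12 and 21, so General Y's minimax is 12. These differ, so the equilibrium is in mixed strategies.
Let General X play route A with probability p. General Y is indifferent when 8p + 12(1−p) = 21p + 3(1−p), giving p = 9/22.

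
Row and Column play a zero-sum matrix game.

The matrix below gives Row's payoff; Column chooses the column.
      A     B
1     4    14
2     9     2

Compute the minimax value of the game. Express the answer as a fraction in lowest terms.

Row minima are 4 and 2, so Row's maximin is 4; column maxima are 9 and 14, so Column's minimax is 9. These differ, so the equilibrium is in mixed strategies.
Let Row play 1 with probability p. Column is indifferent when 4p + 9(1−p) = 14p + 2(1−p), giving p = 7/17.
Let Column play A with probability q. Row is indifferent when 4q + 14(1−q) = 9q + 2(1−q), giving q = 12/17.
The value is 4·(12/17) + (14)·(5/17) = 118/17.

118/17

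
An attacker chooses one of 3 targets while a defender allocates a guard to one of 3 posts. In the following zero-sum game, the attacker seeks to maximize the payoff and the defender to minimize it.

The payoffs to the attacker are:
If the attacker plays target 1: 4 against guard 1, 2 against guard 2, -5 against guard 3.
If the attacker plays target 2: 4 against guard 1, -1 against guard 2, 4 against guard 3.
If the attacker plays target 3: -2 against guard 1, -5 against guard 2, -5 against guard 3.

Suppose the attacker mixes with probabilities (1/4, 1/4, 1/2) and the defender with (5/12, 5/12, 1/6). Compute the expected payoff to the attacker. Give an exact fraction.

Against (5/12, 5/12, 1/6), each row's expected payoff is target 1: 5/3; target 2: 23/12; target 3: -15/4.
Taking the (1/4, 1/4, 1/2)-weighted average: (1/4)·(5/3) + (1/4)·(23/12) + (1/2)·(-15/4) = -47/48.

-47/48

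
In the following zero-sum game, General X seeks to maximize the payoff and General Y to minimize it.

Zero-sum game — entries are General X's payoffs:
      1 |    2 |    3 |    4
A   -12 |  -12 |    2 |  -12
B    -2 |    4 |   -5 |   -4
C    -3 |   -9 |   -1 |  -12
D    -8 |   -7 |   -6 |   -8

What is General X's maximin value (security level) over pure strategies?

-5

The worst-case payoff for each row is A: -12, B: -5, C: -12, D: -8.
The best of these is -5.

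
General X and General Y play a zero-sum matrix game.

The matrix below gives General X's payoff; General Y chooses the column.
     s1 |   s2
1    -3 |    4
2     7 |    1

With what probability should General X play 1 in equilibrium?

Row minima are -3 and 1, so General X's maximin is 1; column maxima are 7 and 4, so General Y's minimax is 4. These differ, so the equilibrium is in mixed strategies.
Let General X play 1 with probability p. General Y is indifferent when −3p + 7(1−p) = 4p + (1−p), giving p = 6/13.

6/13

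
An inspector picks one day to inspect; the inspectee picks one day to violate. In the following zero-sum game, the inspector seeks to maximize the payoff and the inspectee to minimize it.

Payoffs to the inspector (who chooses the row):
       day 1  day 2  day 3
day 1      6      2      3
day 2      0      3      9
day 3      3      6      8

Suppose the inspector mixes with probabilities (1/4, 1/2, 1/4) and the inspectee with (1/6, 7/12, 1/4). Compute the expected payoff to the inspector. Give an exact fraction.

203/48

Against (1/6, 7/12, 1/4), each row's expected payoff is day 1: 35/12; day 2: 4; day 3: 6.
Taking the (1/4, 1/2, 1/4)-weighted average: (1/4)·(35/12) + (1/2)·(4) + (1/4)·(6) = 203/48.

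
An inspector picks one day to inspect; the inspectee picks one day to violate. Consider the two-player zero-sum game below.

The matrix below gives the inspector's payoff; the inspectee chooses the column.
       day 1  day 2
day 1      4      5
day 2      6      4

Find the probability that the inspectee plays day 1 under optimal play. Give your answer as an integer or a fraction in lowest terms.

1/3

Row minima are 4 and 4, so the inspector's maximin is 4; column maxima are 6 and 5, so the inspectee's minimax is 5. These differ, so the equilibrium is in mixed strategies.
Let the inspectee play day 1 with probability q. The inspector is indifferent when 4q + 5(1−q) = 6q + 4(1−q), giving q = 1/3.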